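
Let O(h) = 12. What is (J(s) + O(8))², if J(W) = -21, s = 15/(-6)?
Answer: 81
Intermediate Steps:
s = -5/2 (s = 15*(-⅙) = -5/2 ≈ -2.5000)
(J(s) + O(8))² = (-21 + 12)² = (-9)² = 81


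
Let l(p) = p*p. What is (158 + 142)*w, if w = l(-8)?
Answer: 19200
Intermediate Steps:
l(p) = p**2
w = 64 (w = (-8)**2 = 64)
(158 + 142)*w = (158 + 142)*64 = 300*64 = 19200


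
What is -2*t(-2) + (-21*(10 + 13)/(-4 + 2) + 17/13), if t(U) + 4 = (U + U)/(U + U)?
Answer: 6469/26 ≈ 248.81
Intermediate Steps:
t(U) = -3 (t(U) = -4 + (U + U)/(U + U) = -4 + (2*U)/((2*U)) = -4 + (2*U)*(1/(2*U)) = -4 + 1 = -3)
-2*t(-2) + (-21*(10 + 13)/(-4 + 2) + 17/13) = -2*(-3) + (-21*(10 + 13)/(-4 + 2) + 17/13) = 6 + (-21/((-2/23)) + 17*(1/13)) = 6 + (-21/((-2*1/23)) + 17/13) = 6 + (-21/(-2/23) + 17/13) = 6 + (-21*(-23/2) + 17/13) = 6 + (483/2 + 17/13) = 6 + 6313/26 = 6469/26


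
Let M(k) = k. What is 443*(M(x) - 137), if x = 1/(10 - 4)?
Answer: -363703/6 ≈ -60617.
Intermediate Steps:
x = ⅙ (x = 1/6 = ⅙ ≈ 0.16667)
443*(M(x) - 137) = 443*(⅙ - 137) = 443*(-821/6) = -363703/6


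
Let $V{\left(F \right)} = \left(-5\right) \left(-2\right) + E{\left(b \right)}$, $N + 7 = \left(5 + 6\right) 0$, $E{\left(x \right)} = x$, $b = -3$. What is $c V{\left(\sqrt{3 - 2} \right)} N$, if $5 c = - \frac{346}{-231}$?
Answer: $- \frac{2422}{165} \approx -14.679$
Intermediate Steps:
$c = \frac{346}{1155}$ ($c = \frac{\left(-346\right) \frac{1}{-231}}{5} = \frac{\left(-346\right) \left(- \frac{1}{231}\right)}{5} = \frac{1}{5} \cdot \frac{346}{231} = \frac{346}{1155} \approx 0.29957$)
$N = -7$ ($N = -7 + \left(5 + 6\right) 0 = -7 + 11 \cdot 0 = -7 + 0 = -7$)
$V{\left(F \right)} = 7$ ($V{\left(F \right)} = \left(-5\right) \left(-2\right) - 3 = 10 - 3 = 7$)
$c V{\left(\sqrt{3 - 2} \right)} N = \frac{346 \cdot 7 \left(-7\right)}{1155} = \frac{346}{1155} \left(-49\right) = - \frac{2422}{165}$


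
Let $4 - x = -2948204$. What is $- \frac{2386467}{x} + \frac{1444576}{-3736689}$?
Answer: $- \frac{4392131835857}{3672178801104} \approx -1.1961$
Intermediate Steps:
$x = 2948208$ ($x = 4 - -2948204 = 4 + 2948204 = 2948208$)
$- \frac{2386467}{x} + \frac{1444576}{-3736689} = - \frac{2386467}{2948208} + \frac{1444576}{-3736689} = \left(-2386467\right) \frac{1}{2948208} + 1444576 \left(- \frac{1}{3736689}\right) = - \frac{795489}{982736} - \frac{1444576}{3736689} = - \frac{4392131835857}{3672178801104}$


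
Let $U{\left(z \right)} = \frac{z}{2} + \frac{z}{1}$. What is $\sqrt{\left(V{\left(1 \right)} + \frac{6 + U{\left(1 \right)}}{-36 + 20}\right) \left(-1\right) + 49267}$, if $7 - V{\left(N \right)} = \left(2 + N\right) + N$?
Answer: $\frac{\sqrt{3152926}}{8} \approx 221.96$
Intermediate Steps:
$U{\left(z \right)} = \frac{3 z}{2}$ ($U{\left(z \right)} = z \frac{1}{2} + z 1 = \frac{z}{2} + z = \frac{3 z}{2}$)
$V{\left(N \right)} = 5 - 2 N$ ($V{\left(N \right)} = 7 - \left(\left(2 + N\right) + N\right) = 7 - \left(2 + 2 N\right) = 5 - 2 N$)
$\sqrt{\left(V{\left(1 \right)} + \frac{6 + U{\left(1 \right)}}{-36 + 20}\right) \left(-1\right) + 49267} = \sqrt{\left(\left(5 - 2\right) + \frac{6 + \frac{3}{2} \cdot 1}{-36 + 20}\right) \left(-1\right) + 49267} = \sqrt{\left(\left(5 - 2\right) + \frac{6 + \frac{3}{2}}{-16}\right) \left(-1\right) + 49267} = \sqrt{\left(3 + \frac{15}{2} \left(- \frac{1}{16}\right)\right) \left(-1\right) + 49267} = \sqrt{\left(3 - \frac{15}{32}\right) \left(-1\right) + 49267} = \sqrt{\frac{81}{32} \left(-1\right) + 49267} = \sqrt{- \frac{81}{32} + 49267} = \sqrt{\frac{1576463}{32}} = \frac{\sqrt{3152926}}{8}$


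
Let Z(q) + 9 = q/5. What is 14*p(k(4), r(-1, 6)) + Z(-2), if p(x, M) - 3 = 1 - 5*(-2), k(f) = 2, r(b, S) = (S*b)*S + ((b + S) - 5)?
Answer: 933/5 ≈ 186.60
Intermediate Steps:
r(b, S) = -5 + S + b + b*S² (r(b, S) = b*S² + ((S + b) - 5) = b*S² + (-5 + S + b) = -5 + S + b + b*S²)
Z(q) = -9 + q/5
p(x, M) = 14 (p(x, M) = 3 + (1 - 5*(-2)) = 3 + (1 + 10) = 3 + 11 = 14)
14*p(k(4), r(-1, 6)) + Z(-2) = 14*14 + (-9 + (⅕)*(-2)) = 196 + (-9 - ⅖) = 196 - 47/5 = 933/5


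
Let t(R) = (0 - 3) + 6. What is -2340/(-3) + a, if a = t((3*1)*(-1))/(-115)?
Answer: 89697/115 ≈ 779.97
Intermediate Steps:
t(R) = 3 (t(R) = -3 + 6 = 3)
a = -3/115 (a = 3/(-115) = 3*(-1/115) = -3/115 ≈ -0.026087)
-2340/(-3) + a = -2340/(-3) - 3/115 = -2340*(-1)/3 - 3/115 = -156*(-5) - 3/115 = 780 - 3/115 = 89697/115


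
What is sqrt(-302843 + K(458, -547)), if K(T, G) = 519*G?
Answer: 4*I*sqrt(36671) ≈ 765.99*I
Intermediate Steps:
sqrt(-302843 + K(458, -547)) = sqrt(-302843 + 519*(-547)) = sqrt(-302843 - 283893) = sqrt(-586736) = 4*I*sqrt(36671)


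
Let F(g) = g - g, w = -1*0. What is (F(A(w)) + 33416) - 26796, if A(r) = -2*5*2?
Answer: 6620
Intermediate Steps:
w = 0
A(r) = -20 (A(r) = -10*2 = -20)
F(g) = 0
(F(A(w)) + 33416) - 26796 = (0 + 33416) - 26796 = 33416 - 26796 = 6620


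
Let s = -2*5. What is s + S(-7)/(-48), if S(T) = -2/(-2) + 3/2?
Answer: -965/96 ≈ -10.052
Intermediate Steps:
S(T) = 5/2 (S(T) = -2*(-1/2) + 3*(1/2) = 1 + 3/2 = 5/2)
s = -10
s + S(-7)/(-48) = -10 + (5/2)/(-48) = -10 - 1/48*5/2 = -10 - 5/96 = -965/96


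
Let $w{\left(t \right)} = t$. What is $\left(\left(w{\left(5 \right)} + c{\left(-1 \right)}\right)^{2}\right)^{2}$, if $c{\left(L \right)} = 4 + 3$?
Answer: $20736$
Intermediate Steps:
$c{\left(L \right)} = 7$
$\left(\left(w{\left(5 \right)} + c{\left(-1 \right)}\right)^{2}\right)^{2} = \left(\left(5 + 7\right)^{2}\right)^{2} = \left(12^{2}\right)^{2} = 144^{2} = 20736$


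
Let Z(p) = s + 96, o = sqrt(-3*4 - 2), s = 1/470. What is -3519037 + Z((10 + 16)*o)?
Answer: -1653902269/470 ≈ -3.5189e+6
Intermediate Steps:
s = 1/470 ≈ 0.0021277
o = I*sqrt(14) (o = sqrt(-12 - 2) = sqrt(-14) = I*sqrt(14) ≈ 3.7417*I)
Z(p) = 45121/470 (Z(p) = 1/470 + 96 = 45121/470)
-3519037 + Z((10 + 16)*o) = -3519037 + 45121/470 = -1653902269/470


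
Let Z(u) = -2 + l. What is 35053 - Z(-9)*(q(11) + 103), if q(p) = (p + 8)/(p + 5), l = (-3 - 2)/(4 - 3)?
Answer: 572517/16 ≈ 35782.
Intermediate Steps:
l = -5 (l = -5/1 = -5*1 = -5)
Z(u) = -7 (Z(u) = -2 - 5 = -7)
q(p) = (8 + p)/(5 + p)
35053 - Z(-9)*(q(11) + 103) = 35053 - (-7)*((8 + 11)/(5 + 11) + 103) = 35053 - (-7)*(19/16 + 103) = 35053 - (-7)*1667/16 = 35053 - 1*(-11669/16) = 35053 + 11669/16 = 572517/16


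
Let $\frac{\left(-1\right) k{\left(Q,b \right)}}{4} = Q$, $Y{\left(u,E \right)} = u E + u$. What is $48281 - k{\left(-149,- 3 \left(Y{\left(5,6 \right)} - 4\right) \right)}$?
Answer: $47685$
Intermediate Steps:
$Y{\left(u,E \right)} = u + E u$ ($Y{\left(u,E \right)} = E u + u = u + E u$)
$k{\left(Q,b \right)} = - 4 Q$
$48281 - k{\left(-149,- 3 \left(Y{\left(5,6 \right)} - 4\right) \right)} = 48281 - \left(-4\right) \left(-149\right) = 48281 - 596 = 47685$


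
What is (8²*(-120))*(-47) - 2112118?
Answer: -1751158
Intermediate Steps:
(8²*(-120))*(-47) - 2112118 = (64*(-120))*(-47) - 2112118 = -7680*(-47) - 2112118 = 360960 - 2112118 = -1751158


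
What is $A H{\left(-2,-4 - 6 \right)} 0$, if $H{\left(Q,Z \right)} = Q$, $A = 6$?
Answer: $0$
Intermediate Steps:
$A H{\left(-2,-4 - 6 \right)} 0 = 6 \left(-2\right) 0 = \left(-12\right) 0 = 0$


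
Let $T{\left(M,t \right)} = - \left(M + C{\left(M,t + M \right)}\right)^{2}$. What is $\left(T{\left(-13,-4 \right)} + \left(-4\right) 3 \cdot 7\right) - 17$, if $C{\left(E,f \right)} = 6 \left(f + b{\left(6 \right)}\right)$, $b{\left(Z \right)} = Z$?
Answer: $-6342$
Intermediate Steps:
$C{\left(E,f \right)} = 36 + 6 f$ ($C{\left(E,f \right)} = 6 \left(f + 6\right) = 6 \left(6 + f\right) = 36 + 6 f$)
$T{\left(M,t \right)} = - \left(36 + 6 t + 7 M\right)^{2}$ ($T{\left(M,t \right)} = - \left(M + \left(36 + 6 \left(t + M\right)\right)\right)^{2} = - \left(M + \left(36 + 6 \left(M + t\right)\right)\right)^{2} = - \left(M + \left(36 + \left(6 M + 6 t\right)\right)\right)^{2} = - \left(M + \left(36 + 6 M + 6 t\right)\right)^{2} = - \left(36 + 6 t + 7 M\right)^{2}$)
$\left(T{\left(-13,-4 \right)} + \left(-4\right) 3 \cdot 7\right) - 17 = \left(- \left(36 + 6 \left(-4\right) + 7 \left(-13\right)\right)^{2} + \left(-4\right) 3 \cdot 7\right) - 17 = \left(- \left(36 - 24 - 91\right)^{2} - 84\right) - 17 = \left(- \left(-79\right)^{2} - 84\right) - 17 = \left(\left(-1\right) 6241 - 84\right) - 17 = \left(-6241 - 84\right) - 17 = -6325 - 17 = -6342$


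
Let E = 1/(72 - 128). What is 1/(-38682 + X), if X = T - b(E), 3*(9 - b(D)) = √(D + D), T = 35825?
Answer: -722232/2069916913 - 6*I*√7/2069916913 ≈ -0.00034892 - 7.6692e-9*I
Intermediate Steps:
E = -1/56 (E = 1/(-56) = -1/56 ≈ -0.017857)
b(D) = 9 - √2*√D/3 (b(D) = 9 - √(D + D)/3 = 9 - √2*√D/3)
X = 35816 + I*√7/42 (X = 35825 - (9 - √2*√(-1/56)/3) = 35825 - (9 - √2*I*√14/28/3) = 35825 - (9 - I*√7/42) = 35825 + (-9 + I*√7/42) = 35816 + I*√7/42 ≈ 35816.0 + 0.062994*I)
1/(-38682 + X) = 1/(-38682 + (35816 + I*√7/42)) = 1/(-2866 + I*√7/42)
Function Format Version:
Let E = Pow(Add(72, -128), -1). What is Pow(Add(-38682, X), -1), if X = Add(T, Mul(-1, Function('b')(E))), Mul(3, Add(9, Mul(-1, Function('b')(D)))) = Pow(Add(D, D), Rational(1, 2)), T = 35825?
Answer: Add(Rational(-722232, 2069916913), Mul(Rational(-6, 2069916913), I, Pow(7, Rational(1, 2)))) ≈ Add(-0.00034892, Mul(-7.6692e-9, I))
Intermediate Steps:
E = Rational(-1, 56) (E = Pow(-56, -1) = Rational(-1, 56) ≈ -0.017857)
Function('b')(D) = Add(9, Mul(Rational(-1, 3), Pow(2, Rational(1, 2)), Pow(D, Rational(1, 2)))) (Function('b')(D) = Add(9, Mul(Rational(-1, 3), Pow(Add(D, D), Rational(1, 2)))) = Add(9, Mul(Rational(-1, 3), Pow(Mul(2, D), Rational(1, 2)))) = Add(9, Mul(Rational(-1, 3), Mul(Pow(2, Rational(1, 2)), Pow(D, Rational(1, 2))))) = Add(9, Mul(Rational(-1, 3), Pow(2, Rational(1, 2)), Pow(D, Rational(1, 2)))))
X = Add(35816, Mul(Rational(1, 42), I, Pow(7, Rational(1, 2)))) (X = Add(35825, Mul(-1, Add(9, Mul(Rational(-1, 3), Pow(2, Rational(1, 2)), Pow(Rational(-1, 56), Rational(1, 2)))))) = Add(35825, Mul(-1, Add(9, Mul(Rational(-1, 3), Pow(2, Rational(1, 2)), Mul(Rational(1, 28), I, Pow(14, Rational(1, 2))))))) = Add(35825, Mul(-1, Add(9, Mul(Rational(-1, 42), I, Pow(7, Rational(1, 2)))))) = Add(35825, Add(-9, Mul(Rational(1, 42), I, Pow(7, Rational(1, 2))))) = Add(35816, Mul(Rational(1, 42), I, Pow(7, Rational(1, 2)))) ≈ Add(35816., Mul(0.062994, I)))
Pow(Add(-38682, X), -1) = Pow(Add(-38682, Add(35816, Mul(Rational(1, 42), I, Pow(7, Rational(1, 2))))), -1) = Pow(Add(-2866, Mul(Rational(1, 42), I, Pow(7, Rational(1, 2)))), -1)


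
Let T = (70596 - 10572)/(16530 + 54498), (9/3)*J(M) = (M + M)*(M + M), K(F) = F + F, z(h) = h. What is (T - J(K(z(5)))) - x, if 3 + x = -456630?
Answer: 2702026529/5919 ≈ 4.5650e+5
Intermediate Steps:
K(F) = 2*F
x = -456633 (x = -3 - 456630 = -456633)
J(M) = 4*M²/3 (J(M) = ((M + M)*(M + M))/3 = ((2*M)*(2*M))/3 = (4*M²)/3 = 4*M²/3)
T = 5002/5919 (T = 60024/71028 = 60024*(1/71028) = 5002/5919 ≈ 0.84508)
(T - J(K(z(5)))) - x = (5002/5919 - 4*(2*5)²/3) - 1*(-456633) = (5002/5919 - 4*10²/3) + 456633 = (5002/5919 - 4*100/3) + 456633 = (5002/5919 - 1*400/3) + 456633 = (5002/5919 - 400/3) + 456633 = -784198/5919 + 456633 = 2702026529/5919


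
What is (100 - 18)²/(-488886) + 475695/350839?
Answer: 115100792167/85760137677 ≈ 1.3421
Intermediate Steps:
(100 - 18)²/(-488886) + 475695/350839 = 82²*(-1/488886) + 475695*(1/350839) = 6724*(-1/488886) + 475695/350839 = -3362/244443 + 475695/350839 = 115100792167/85760137677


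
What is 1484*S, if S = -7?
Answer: -10388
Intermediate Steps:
1484*S = 1484*(-7) = -10388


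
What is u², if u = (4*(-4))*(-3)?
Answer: 2304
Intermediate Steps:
u = 48 (u = -16*(-3) = 48)
u² = 48² = 2304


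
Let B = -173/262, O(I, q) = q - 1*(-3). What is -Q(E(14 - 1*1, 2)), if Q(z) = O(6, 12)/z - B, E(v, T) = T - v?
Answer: 2027/2882 ≈ 0.70333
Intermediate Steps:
O(I, q) = 3 + q (O(I, q) = q + 3 = 3 + q)
B = -173/262 (B = -173*1/262 = -173/262 ≈ -0.66031)
Q(z) = 173/262 + 15/z (Q(z) = (3 + 12)/z - 1*(-173/262) = 15/z + 173/262 = 173/262 + 15/z)
-Q(E(14 - 1*1, 2)) = -(173/262 + 15/(2 - (14 - 1*1))) = -(173/262 + 15/(2 - (14 - 1))) = -(173/262 + 15/(2 - 1*13)) = -(173/262 + 15/(2 - 13)) = -(173/262 + 15/(-11)) = -(173/262 + 15*(-1/11)) = -(173/262 - 15/11) = -1*(-2027/2882) = 2027/2882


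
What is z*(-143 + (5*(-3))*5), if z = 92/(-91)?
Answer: 20056/91 ≈ 220.40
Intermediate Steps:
z = -92/91 (z = 92*(-1/91) = -92/91 ≈ -1.0110)
z*(-143 + (5*(-3))*5) = -92*(-143 + (5*(-3))*5)/91 = -92*(-143 - 15*5)/91 = -92*(-143 - 75)/91 = -92/91*(-218) = 20056/91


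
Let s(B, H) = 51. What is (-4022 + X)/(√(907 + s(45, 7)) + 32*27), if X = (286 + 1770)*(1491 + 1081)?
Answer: 2282692320/372769 - 2642005*√958/372769 ≈ 5904.2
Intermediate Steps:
X = 5288032 (X = 2056*2572 = 5288032)
(-4022 + X)/(√(907 + s(45, 7)) + 32*27) = (-4022 + 5288032)/(√(907 + 51) + 32*27) = 5284010/(√958 + 864) = 5284010/(864 + √958)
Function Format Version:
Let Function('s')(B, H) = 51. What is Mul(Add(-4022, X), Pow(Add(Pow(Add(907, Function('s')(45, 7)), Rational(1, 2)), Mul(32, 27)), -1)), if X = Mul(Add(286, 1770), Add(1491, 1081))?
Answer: Add(Rational(2282692320, 372769), Mul(Rational(-2642005, 372769), Pow(958, Rational(1, 2)))) ≈ 5904.2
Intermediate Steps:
X = 5288032 (X = Mul(2056, 2572) = 5288032)
Mul(Add(-4022, X), Pow(Add(Pow(Add(907, Function('s')(45, 7)), Rational(1, 2)), Mul(32, 27)), -1)) = Mul(Add(-4022, 5288032), Pow(Add(Pow(Add(907, 51), Rational(1, 2)), Mul(32, 27)), -1)) = Mul(5284010, Pow(Add(Pow(958, Rational(1, 2)), 864), -1)) = Mul(5284010, Pow(Add(864, Pow(958, Rational(1, 2))), -1))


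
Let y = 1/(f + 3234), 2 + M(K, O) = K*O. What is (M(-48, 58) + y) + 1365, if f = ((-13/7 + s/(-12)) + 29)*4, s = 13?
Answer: -99616342/70103 ≈ -1421.0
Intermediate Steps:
M(K, O) = -2 + K*O
f = 2189/21 (f = ((-13/7 + 13/(-12)) + 29)*4 = ((-13*⅐ + 13*(-1/12)) + 29)*4 = ((-13/7 - 13/12) + 29)*4 = (-247/84 + 29)*4 = (2189/84)*4 = 2189/21 ≈ 104.24)
y = 21/70103 (y = 1/(2189/21 + 3234) = 1/(70103/21) = 21/70103 ≈ 0.00029956)
(M(-48, 58) + y) + 1365 = ((-2 - 48*58) + 21/70103) + 1365 = ((-2 - 2784) + 21/70103) + 1365 = (-2786 + 21/70103) + 1365 = -195306937/70103 + 1365 = -99616342/70103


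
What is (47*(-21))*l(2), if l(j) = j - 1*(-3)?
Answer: -4935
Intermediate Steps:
l(j) = 3 + j (l(j) = j + 3 = 3 + j)
(47*(-21))*l(2) = (47*(-21))*(3 + 2) = -987*5 = -4935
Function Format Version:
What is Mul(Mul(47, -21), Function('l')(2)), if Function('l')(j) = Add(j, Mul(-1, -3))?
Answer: -4935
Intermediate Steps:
Function('l')(j) = Add(3, j) (Function('l')(j) = Add(j, 3) = Add(3, j))
Mul(Mul(47, -21), Function('l')(2)) = Mul(Mul(47, -21), Add(3, 2)) = Mul(-987, 5) = -4935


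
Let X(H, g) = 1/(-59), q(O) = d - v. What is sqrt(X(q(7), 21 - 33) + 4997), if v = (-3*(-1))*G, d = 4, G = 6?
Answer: 3*sqrt(1932722)/59 ≈ 70.689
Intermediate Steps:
v = 18 (v = -3*(-1)*6 = 3*6 = 18)
q(O) = -14 (q(O) = 4 - 1*18 = 4 - 18 = -14)
X(H, g) = -1/59
sqrt(X(q(7), 21 - 33) + 4997) = sqrt(-1/59 + 4997) = sqrt(294822/59) = 3*sqrt(1932722)/59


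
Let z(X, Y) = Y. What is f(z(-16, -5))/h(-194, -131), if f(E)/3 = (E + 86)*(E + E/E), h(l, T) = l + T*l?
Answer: -243/6305 ≈ -0.038541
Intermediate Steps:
f(E) = 3*(1 + E)*(86 + E) (f(E) = 3*((E + 86)*(E + E/E)) = 3*((86 + E)*(E + 1)) = 3*((86 + E)*(1 + E)) = 3*((1 + E)*(86 + E)) = 3*(1 + E)*(86 + E))
f(z(-16, -5))/h(-194, -131) = (258 + 3*(-5)² + 261*(-5))/((-194*(1 - 131))) = (258 + 3*25 - 1305)/((-194*(-130))) = (258 + 75 - 1305)/25220 = -972*1/25220 = -243/6305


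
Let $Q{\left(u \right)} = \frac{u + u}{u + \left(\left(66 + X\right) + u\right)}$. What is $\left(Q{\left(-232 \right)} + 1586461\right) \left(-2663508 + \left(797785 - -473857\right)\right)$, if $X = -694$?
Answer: $- \frac{86117526988022}{39} \approx -2.2081 \cdot 10^{12}$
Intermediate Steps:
$Q{\left(u \right)} = \frac{2 u}{-628 + 2 u}$ ($Q{\left(u \right)} = \frac{u + u}{u + \left(\left(66 - 694\right) + u\right)} = \frac{2 u}{u + \left(-628 + u\right)} = \frac{2 u}{-628 + 2 u}$)
$\left(Q{\left(-232 \right)} + 1586461\right) \left(-2663508 + \left(797785 - -473857\right)\right) = \left(- \frac{232}{-314 - 232} + 1586461\right) \left(-2663508 + \left(797785 - -473857\right)\right) = \left(- \frac{232}{-546} + 1586461\right) \left(-2663508 + \left(797785 + 473857\right)\right) = \left(\left(-232\right) \left(- \frac{1}{546}\right) + 1586461\right) \left(-2663508 + 1271642\right) = \left(\frac{116}{273} + 1586461\right) \left(-1391866\right) = \frac{433103969}{273} \left(-1391866\right) = - \frac{86117526988022}{39}$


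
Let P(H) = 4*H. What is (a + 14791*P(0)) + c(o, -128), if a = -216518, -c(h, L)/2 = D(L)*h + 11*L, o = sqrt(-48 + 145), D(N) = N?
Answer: -213702 + 256*sqrt(97) ≈ -2.1118e+5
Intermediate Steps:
o = sqrt(97) ≈ 9.8489
c(h, L) = -22*L - 2*L*h (c(h, L) = -2*(L*h + 11*L) = -2*(11*L + L*h) = -22*L - 2*L*h)
(a + 14791*P(0)) + c(o, -128) = (-216518 + 14791*(4*0)) + 2*(-128)*(-11 - sqrt(97)) = (-216518 + 14791*0) + (2816 + 256*sqrt(97)) = (-216518 + 0) + (2816 + 256*sqrt(97)) = -216518 + (2816 + 256*sqrt(97)) = -213702 + 256*sqrt(97)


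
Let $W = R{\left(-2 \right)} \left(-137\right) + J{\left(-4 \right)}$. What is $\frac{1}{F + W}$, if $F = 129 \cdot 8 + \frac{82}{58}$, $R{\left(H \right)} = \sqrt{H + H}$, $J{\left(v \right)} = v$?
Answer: $\frac{865737}{954340525} + \frac{230434 i}{954340525} \approx 0.00090716 + 0.00024146 i$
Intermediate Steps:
$R{\left(H \right)} = \sqrt{2} \sqrt{H}$ ($R{\left(H \right)} = \sqrt{2 H} = \sqrt{2} \sqrt{H}$)
$F = \frac{29969}{29}$ ($F = 1032 + 82 \cdot \frac{1}{58} = 1032 + \frac{41}{29} = \frac{29969}{29} \approx 1033.4$)
$W = -4 - 274 i$ ($W = \sqrt{2} \sqrt{-2} \left(-137\right) - 4 = \sqrt{2} i \sqrt{2} \left(-137\right) - 4 = 2 i \left(-137\right) - 4 = - 274 i - 4 = -4 - 274 i \approx -4.0 - 274.0 i$)
$\frac{1}{F + W} = \frac{1}{\frac{29969}{29} - \left(4 + 274 i\right)} = \frac{1}{\frac{29853}{29} - 274 i} = \frac{841 \left(\frac{29853}{29} + 274 i\right)}{954340525}$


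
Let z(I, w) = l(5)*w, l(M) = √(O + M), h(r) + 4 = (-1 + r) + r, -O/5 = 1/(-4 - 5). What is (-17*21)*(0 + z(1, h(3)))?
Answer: -595*√2 ≈ -841.46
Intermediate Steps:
O = 5/9 (O = -5/(-4 - 5) = -5/(-9) = -5*(-⅑) = 5/9 ≈ 0.55556)
h(r) = -5 + 2*r (h(r) = -4 + ((-1 + r) + r) = -4 + (-1 + 2*r) = -5 + 2*r)
l(M) = √(5/9 + M)
z(I, w) = 5*w*√2/3 (z(I, w) = (√(5 + 9*5)/3)*w = (√(5 + 45)/3)*w = (√50/3)*w = ((5*√2)/3)*w = (5*√2/3)*w = 5*w*√2/3)
(-17*21)*(0 + z(1, h(3))) = (-17*21)*(0 + 5*(-5 + 2*3)*√2/3) = -357*(0 + 5*(-5 + 6)*√2/3) = -357*(0 + (5/3)*1*√2) = -357*(0 + 5*√2/3) = -595*√2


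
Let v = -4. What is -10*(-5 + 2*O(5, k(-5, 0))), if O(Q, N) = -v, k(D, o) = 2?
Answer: -30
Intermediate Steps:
O(Q, N) = 4 (O(Q, N) = -1*(-4) = 4)
-10*(-5 + 2*O(5, k(-5, 0))) = -10*(-5 + 2*4) = -10*(-5 + 8) = -10*3 = -30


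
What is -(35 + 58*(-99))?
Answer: 5707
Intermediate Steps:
-(35 + 58*(-99)) = -(35 - 5742) = -1*(-5707) = 5707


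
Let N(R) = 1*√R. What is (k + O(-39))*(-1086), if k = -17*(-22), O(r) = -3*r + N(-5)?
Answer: -533226 - 1086*I*√5 ≈ -5.3323e+5 - 2428.4*I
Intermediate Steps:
N(R) = √R
O(r) = -3*r + I*√5 (O(r) = -3*r + √(-5) = -3*r + I*√5)
k = 374
(k + O(-39))*(-1086) = (374 + (-3*(-39) + I*√5))*(-1086) = (374 + (117 + I*√5))*(-1086) = (491 + I*√5)*(-1086) = -533226 - 1086*I*√5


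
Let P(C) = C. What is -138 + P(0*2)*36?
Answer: -138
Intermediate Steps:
-138 + P(0*2)*36 = -138 + (0*2)*36 = -138 + 0*36 = -138 + 0 = -138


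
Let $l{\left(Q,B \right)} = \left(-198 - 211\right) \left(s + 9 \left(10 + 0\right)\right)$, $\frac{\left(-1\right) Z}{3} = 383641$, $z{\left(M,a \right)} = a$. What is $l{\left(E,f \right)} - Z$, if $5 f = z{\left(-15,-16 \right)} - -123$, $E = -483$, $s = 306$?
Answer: $988959$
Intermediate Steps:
$Z = -1150923$ ($Z = \left(-3\right) 383641 = -1150923$)
$f = \frac{107}{5}$ ($f = \frac{-16 - -123}{5} = \frac{-16 + 123}{5} = \frac{1}{5} \cdot 107 = \frac{107}{5} \approx 21.4$)
$l{\left(Q,B \right)} = -161964$ ($l{\left(Q,B \right)} = \left(-198 - 211\right) \left(306 + 9 \left(10 + 0\right)\right) = - 409 \left(306 + 9 \cdot 10\right) = - 409 \left(306 + 90\right) = \left(-409\right) 396 = -161964$)
$l{\left(E,f \right)} - Z = -161964 - -1150923 = -161964 + 1150923 = 988959$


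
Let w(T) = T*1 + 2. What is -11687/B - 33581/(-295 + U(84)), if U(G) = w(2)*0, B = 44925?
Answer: 301035752/2650575 ≈ 113.57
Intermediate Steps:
w(T) = 2 + T (w(T) = T + 2 = 2 + T)
U(G) = 0 (U(G) = (2 + 2)*0 = 4*0 = 0)
-11687/B - 33581/(-295 + U(84)) = -11687/44925 - 33581/(-295 + 0) = -11687*1/44925 - 33581/(-295) = -11687/44925 - 33581*(-1/295) = -11687/44925 + 33581/295 = 301035752/2650575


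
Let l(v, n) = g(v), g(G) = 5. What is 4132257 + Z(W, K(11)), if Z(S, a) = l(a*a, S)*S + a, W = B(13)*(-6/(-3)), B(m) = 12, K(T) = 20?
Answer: 4132397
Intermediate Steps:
W = 24 (W = 12*(-6/(-3)) = 12*(-6*(-1/3)) = 12*2 = 24)
l(v, n) = 5
Z(S, a) = a + 5*S (Z(S, a) = 5*S + a = a + 5*S)
4132257 + Z(W, K(11)) = 4132257 + (20 + 5*24) = 4132257 + (20 + 120) = 4132257 + 140 = 4132397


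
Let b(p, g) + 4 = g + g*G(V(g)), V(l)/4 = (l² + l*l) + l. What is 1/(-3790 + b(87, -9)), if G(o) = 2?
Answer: -1/3821 ≈ -0.00026171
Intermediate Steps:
V(l) = 4*l + 8*l² (V(l) = 4*((l² + l*l) + l) = 4*((l² + l²) + l) = 4*(2*l² + l) = 4*(l + 2*l²) = 4*l + 8*l²)
b(p, g) = -4 + 3*g (b(p, g) = -4 + (g + g*2) = -4 + (g + 2*g) = -4 + 3*g)
1/(-3790 + b(87, -9)) = 1/(-3790 + (-4 + 3*(-9))) = 1/(-3790 + (-4 - 27)) = 1/(-3790 - 31) = 1/(-3821) = -1/3821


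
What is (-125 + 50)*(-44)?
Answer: 3300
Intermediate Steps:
(-125 + 50)*(-44) = -75*(-44) = 3300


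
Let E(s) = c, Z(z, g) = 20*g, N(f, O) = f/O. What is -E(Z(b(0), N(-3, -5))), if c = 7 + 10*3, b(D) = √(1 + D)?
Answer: -37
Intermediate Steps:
c = 37 (c = 7 + 30 = 37)
E(s) = 37
-E(Z(b(0), N(-3, -5))) = -1*37 = -37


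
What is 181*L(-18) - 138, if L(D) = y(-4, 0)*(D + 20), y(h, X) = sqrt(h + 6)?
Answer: -138 + 362*sqrt(2) ≈ 373.95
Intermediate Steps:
y(h, X) = sqrt(6 + h)
L(D) = sqrt(2)*(20 + D) (L(D) = sqrt(6 - 4)*(D + 20) = sqrt(2)*(20 + D))
181*L(-18) - 138 = 181*(sqrt(2)*(20 - 18)) - 138 = 181*(sqrt(2)*2) - 138 = 181*(2*sqrt(2)) - 138 = 362*sqrt(2) - 138 = -138 + 362*sqrt(2)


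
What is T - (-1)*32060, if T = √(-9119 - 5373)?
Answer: 32060 + 2*I*√3623 ≈ 32060.0 + 120.38*I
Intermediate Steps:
T = 2*I*√3623 (T = √(-14492) = 2*I*√3623 ≈ 120.38*I)
T - (-1)*32060 = 2*I*√3623 - (-1)*32060 = 2*I*√3623 - 1*(-32060) = 2*I*√3623 + 32060 = 32060 + 2*I*√3623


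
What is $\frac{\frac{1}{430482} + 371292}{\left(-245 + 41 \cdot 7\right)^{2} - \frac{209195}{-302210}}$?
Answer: $\frac{4830359111876645}{22957933733007} \approx 210.4$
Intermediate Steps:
$\frac{\frac{1}{430482} + 371292}{\left(-245 + 41 \cdot 7\right)^{2} - \frac{209195}{-302210}} = \frac{\frac{1}{430482} + 371292}{\left(-245 + 287\right)^{2} - - \frac{41839}{60442}} = \frac{159834522745}{430482 \left(42^{2} + \frac{41839}{60442}\right)} = \frac{159834522745}{430482 \left(1764 + \frac{41839}{60442}\right)} = \frac{159834522745}{430482 \cdot \frac{106661527}{60442}} = \frac{159834522745}{430482} \cdot \frac{60442}{106661527} = \frac{4830359111876645}{22957933733007}$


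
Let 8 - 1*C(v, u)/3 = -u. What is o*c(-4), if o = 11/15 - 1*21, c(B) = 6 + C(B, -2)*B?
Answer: 6688/5 ≈ 1337.6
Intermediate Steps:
C(v, u) = 24 + 3*u (C(v, u) = 24 - (-3)*u = 24 + 3*u)
c(B) = 6 + 18*B (c(B) = 6 + (24 + 3*(-2))*B = 6 + (24 - 6)*B = 6 + 18*B)
o = -304/15 (o = 11*(1/15) - 21 = 11/15 - 21 = -304/15 ≈ -20.267)
o*c(-4) = -304*(6 + 18*(-4))/15 = -304*(6 - 72)/15 = -304/15*(-66) = 6688/5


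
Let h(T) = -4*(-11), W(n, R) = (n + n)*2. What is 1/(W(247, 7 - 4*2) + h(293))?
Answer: 1/1032 ≈ 0.00096899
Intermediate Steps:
W(n, R) = 4*n (W(n, R) = (2*n)*2 = 4*n)
h(T) = 44
1/(W(247, 7 - 4*2) + h(293)) = 1/(4*247 + 44) = 1/(988 + 44) = 1/1032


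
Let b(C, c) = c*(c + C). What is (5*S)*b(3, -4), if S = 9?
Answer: 180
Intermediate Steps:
b(C, c) = c*(C + c)
(5*S)*b(3, -4) = (5*9)*(-4*(3 - 4)) = 45*(-4*(-1)) = 45*4 = 180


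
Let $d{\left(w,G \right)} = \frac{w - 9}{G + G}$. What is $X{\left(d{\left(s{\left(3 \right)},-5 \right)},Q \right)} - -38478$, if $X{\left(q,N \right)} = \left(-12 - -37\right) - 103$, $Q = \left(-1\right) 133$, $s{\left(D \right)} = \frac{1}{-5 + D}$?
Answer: $38400$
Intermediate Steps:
$Q = -133$
$d{\left(w,G \right)} = \frac{-9 + w}{2 G}$
$X{\left(q,N \right)} = -78$ ($X{\left(q,N \right)} = \left(-12 + 37\right) - 103 = 25 - 103 = -78$)
$X{\left(d{\left(s{\left(3 \right)},-5 \right)},Q \right)} - -38478 = -78 - -38478 = -78 + 38478 = 38400$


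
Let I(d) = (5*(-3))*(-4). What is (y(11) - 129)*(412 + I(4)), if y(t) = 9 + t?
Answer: -51448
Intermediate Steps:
I(d) = 60 (I(d) = -15*(-4) = 60)
(y(11) - 129)*(412 + I(4)) = ((9 + 11) - 129)*(412 + 60) = (20 - 129)*472 = -109*472 = -51448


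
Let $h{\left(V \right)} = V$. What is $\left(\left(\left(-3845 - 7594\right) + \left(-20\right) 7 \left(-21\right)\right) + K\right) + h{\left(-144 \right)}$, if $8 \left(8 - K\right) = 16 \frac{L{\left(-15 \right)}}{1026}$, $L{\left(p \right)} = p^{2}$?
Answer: $- \frac{492220}{57} \approx -8635.4$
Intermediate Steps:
$K = \frac{431}{57}$ ($K = 8 - \frac{16 \frac{\left(-15\right)^{2}}{1026}}{8} = 8 - \frac{16 \cdot 225 \cdot \frac{1}{1026}}{8} = 8 - \frac{16 \cdot \frac{25}{114}}{8} = 8 - \frac{25}{57} = \frac{431}{57} \approx 7.5614$)
$\left(\left(\left(-3845 - 7594\right) + \left(-20\right) 7 \left(-21\right)\right) + K\right) + h{\left(-144 \right)} = \left(\left(\left(-3845 - 7594\right) + \left(-20\right) 7 \left(-21\right)\right) + \frac{431}{57}\right) - 144 = \left(\left(-11439 - -2940\right) + \frac{431}{57}\right) - 144 = \left(\left(-11439 + 2940\right) + \frac{431}{57}\right) - 144 = \left(-8499 + \frac{431}{57}\right) - 144 = - \frac{484012}{57} - 144 = - \frac{492220}{57}$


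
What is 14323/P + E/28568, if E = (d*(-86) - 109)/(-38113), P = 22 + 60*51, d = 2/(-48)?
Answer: 93570343417957/20134314906528 ≈ 4.6473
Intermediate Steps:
d = -1/24 (d = 2*(-1/48) = -1/24 ≈ -0.041667)
P = 3082 (P = 22 + 3060 = 3082)
E = 1265/457356 (E = (-1/24*(-86) - 109)/(-38113) = (43/12 - 109)*(-1/38113) = -1265/12*(-1/38113) = 1265/457356 ≈ 0.0027659)
14323/P + E/28568 = 14323/3082 + (1265/457356)/28568 = 14323*(1/3082) + (1265/457356)*(1/28568) = 14323/3082 + 1265/13065746208 = 93570343417957/20134314906528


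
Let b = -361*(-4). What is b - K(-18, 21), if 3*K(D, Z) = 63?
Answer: 1423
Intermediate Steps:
K(D, Z) = 21 (K(D, Z) = (⅓)*63 = 21)
b = 1444
b - K(-18, 21) = 1444 - 1*21 = 1444 - 21 = 1423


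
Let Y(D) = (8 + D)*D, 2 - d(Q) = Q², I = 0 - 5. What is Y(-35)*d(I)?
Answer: -21735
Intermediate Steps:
I = -5
d(Q) = 2 - Q²
Y(D) = D*(8 + D)
Y(-35)*d(I) = (-35*(8 - 35))*(2 - 1*(-5)²) = (-35*(-27))*(2 - 1*25) = 945*(2 - 25) = 945*(-23) = -21735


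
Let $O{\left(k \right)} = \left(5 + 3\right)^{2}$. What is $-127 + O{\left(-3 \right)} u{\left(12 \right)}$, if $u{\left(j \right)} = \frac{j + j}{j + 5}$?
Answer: $- \frac{623}{17} \approx -36.647$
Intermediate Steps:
$O{\left(k \right)} = 64$ ($O{\left(k \right)} = 8^{2} = 64$)
$u{\left(j \right)} = \frac{2 j}{5 + j}$
$-127 + O{\left(-3 \right)} u{\left(12 \right)} = -127 + 64 \cdot 2 \cdot 12 \frac{1}{5 + 12} = -127 + 64 \cdot 2 \cdot 12 \cdot \frac{1}{17} = -127 + 64 \cdot \frac{24}{17} = -127 + \frac{1536}{17} = - \frac{623}{17}$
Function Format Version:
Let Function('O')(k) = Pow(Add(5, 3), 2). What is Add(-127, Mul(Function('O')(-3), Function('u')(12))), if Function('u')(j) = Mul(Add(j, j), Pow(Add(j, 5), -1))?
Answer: Rational(-623, 17) ≈ -36.647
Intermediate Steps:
Function('O')(k) = 64 (Function('O')(k) = Pow(8, 2) = 64)
Function('u')(j) = Mul(2, j, Pow(Add(5, j), -1)) (Function('u')(j) = Mul(Mul(2, j), Pow(Add(5, j), -1)) = Mul(2, j, Pow(Add(5, j), -1)))
Add(-127, Mul(Function('O')(-3), Function('u')(12))) = Add(-127, Mul(64, Mul(2, 12, Pow(Add(5, 12), -1)))) = Add(-127, Mul(64, Mul(2, 12, Pow(17, -1)))) = Add(-127, Mul(64, Mul(2, 12, Rational(1, 17)))) = Add(-127, Mul(64, Rational(24, 17))) = Add(-127, Rational(1536, 17)) = Rational(-623, 17)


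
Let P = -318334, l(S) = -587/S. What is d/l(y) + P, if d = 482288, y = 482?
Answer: -419324874/587 ≈ -7.1435e+5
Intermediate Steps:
d/l(y) + P = 482288/((-587/482)) - 318334 = 482288/((-587*1/482)) - 318334 = 482288/(-587/482) - 318334 = 482288*(-482/587) - 318334 = -232462816/587 - 318334 = -419324874/587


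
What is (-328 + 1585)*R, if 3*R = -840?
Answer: -351960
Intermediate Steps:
R = -280 (R = (⅓)*(-840) = -280)
(-328 + 1585)*R = (-328 + 1585)*(-280) = 1257*(-280) = -351960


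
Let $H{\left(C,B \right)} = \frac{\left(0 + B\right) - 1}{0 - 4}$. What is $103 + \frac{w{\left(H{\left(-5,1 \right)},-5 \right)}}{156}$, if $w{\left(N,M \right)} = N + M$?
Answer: $\frac{16063}{156} \approx 102.97$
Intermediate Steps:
$H{\left(C,B \right)} = \frac{1}{4} - \frac{B}{4}$ ($H{\left(C,B \right)} = \frac{B - 1}{-4} = \left(-1 + B\right) \left(- \frac{1}{4}\right) = \frac{1}{4} - \frac{B}{4}$)
$w{\left(N,M \right)} = M + N$
$103 + \frac{w{\left(H{\left(-5,1 \right)},-5 \right)}}{156} = 103 + \frac{-5 + \left(\frac{1}{4} - \frac{1}{4}\right)}{156} = 103 + \left(-5 + \left(\frac{1}{4} - \frac{1}{4}\right)\right) \frac{1}{156} = 103 + \left(-5 + 0\right) \frac{1}{156} = 103 - \frac{5}{156} = \frac{16063}{156}$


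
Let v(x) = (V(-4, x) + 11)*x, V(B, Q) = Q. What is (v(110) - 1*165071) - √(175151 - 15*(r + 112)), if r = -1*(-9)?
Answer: -151761 - 2*√43334 ≈ -1.5218e+5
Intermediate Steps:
r = 9
v(x) = x*(11 + x) (v(x) = (x + 11)*x = (11 + x)*x = x*(11 + x))
(v(110) - 1*165071) - √(175151 - 15*(r + 112)) = (110*(11 + 110) - 1*165071) - √(175151 - 15*(9 + 112)) = (110*121 - 165071) - √(175151 - 15*121) = (13310 - 165071) - √(175151 - 1815) = -151761 - √173336 = -151761 - 2*√43334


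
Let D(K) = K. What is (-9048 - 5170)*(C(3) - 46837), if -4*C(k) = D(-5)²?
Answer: 1332034657/2 ≈ 6.6602e+8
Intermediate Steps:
C(k) = -25/4 (C(k) = -¼*(-5)² = -¼*25 = -25/4)
(-9048 - 5170)*(C(3) - 46837) = (-9048 - 5170)*(-25/4 - 46837) = -14218*(-187373/4) = 1332034657/2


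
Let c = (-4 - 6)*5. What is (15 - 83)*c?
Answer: 3400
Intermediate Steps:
c = -50 (c = -10*5 = -50)
(15 - 83)*c = (15 - 83)*(-50) = -68*(-50) = 3400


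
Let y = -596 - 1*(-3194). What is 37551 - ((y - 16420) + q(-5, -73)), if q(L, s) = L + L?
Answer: 51383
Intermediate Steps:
q(L, s) = 2*L
y = 2598 (y = -596 + 3194 = 2598)
37551 - ((y - 16420) + q(-5, -73)) = 37551 - ((2598 - 16420) + 2*(-5)) = 37551 - (-13822 - 10) = 37551 - 1*(-13832) = 37551 + 13832 = 51383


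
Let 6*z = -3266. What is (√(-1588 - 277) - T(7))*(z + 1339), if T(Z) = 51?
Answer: -40528 + 2384*I*√1865/3 ≈ -40528.0 + 34318.0*I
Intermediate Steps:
z = -1633/3 (z = (⅙)*(-3266) = -1633/3 ≈ -544.33)
(√(-1588 - 277) - T(7))*(z + 1339) = (√(-1588 - 277) - 1*51)*(-1633/3 + 1339) = (√(-1865) - 51)*(2384/3) = (I*√1865 - 51)*(2384/3) = (-51 + I*√1865)*(2384/3) = -40528 + 2384*I*√1865/3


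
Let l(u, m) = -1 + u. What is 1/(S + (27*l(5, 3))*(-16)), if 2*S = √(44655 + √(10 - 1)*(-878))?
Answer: -768/1322435 - 2*√4669/3967305 ≈ -0.00061519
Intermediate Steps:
S = 3*√4669/2 (S = √(44655 + √(10 - 1)*(-878))/2 = √(44655 + √9*(-878))/2 = √(44655 + 3*(-878))/2 = √(44655 - 2634)/2 = √42021/2 = (3*√4669)/2 = 3*√4669/2 ≈ 102.50)
1/(S + (27*l(5, 3))*(-16)) = 1/(3*√4669/2 + (27*(-1 + 5))*(-16)) = 1/(3*√4669/2 + (27*4)*(-16)) = 1/(3*√4669/2 + 108*(-16)) = 1/(3*√4669/2 - 1728) = 1/(-1728 + 3*√4669/2)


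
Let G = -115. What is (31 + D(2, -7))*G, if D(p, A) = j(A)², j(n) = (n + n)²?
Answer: -4421405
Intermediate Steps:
j(n) = 4*n² (j(n) = (2*n)² = 4*n²)
D(p, A) = 16*A⁴ (D(p, A) = (4*A²)² = 16*A⁴)
(31 + D(2, -7))*G = (31 + 16*(-7)⁴)*(-115) = (31 + 16*2401)*(-115) = (31 + 38416)*(-115) = 38447*(-115) = -4421405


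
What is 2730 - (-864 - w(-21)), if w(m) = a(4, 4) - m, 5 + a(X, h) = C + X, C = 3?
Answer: 3617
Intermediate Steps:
a(X, h) = -2 + X (a(X, h) = -5 + (3 + X) = -2 + X)
w(m) = 2 - m (w(m) = (-2 + 4) - m = 2 - m)
2730 - (-864 - w(-21)) = 2730 - (-864 - (2 - 1*(-21))) = 2730 - (-864 - (2 + 21)) = 2730 - (-864 - 1*23) = 2730 - (-864 - 23) = 2730 - 1*(-887) = 2730 + 887 = 3617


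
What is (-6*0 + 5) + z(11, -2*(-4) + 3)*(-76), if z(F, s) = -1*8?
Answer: 613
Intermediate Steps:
z(F, s) = -8
(-6*0 + 5) + z(11, -2*(-4) + 3)*(-76) = (-6*0 + 5) - 8*(-76) = (0 + 5) + 608 = 5 + 608 = 613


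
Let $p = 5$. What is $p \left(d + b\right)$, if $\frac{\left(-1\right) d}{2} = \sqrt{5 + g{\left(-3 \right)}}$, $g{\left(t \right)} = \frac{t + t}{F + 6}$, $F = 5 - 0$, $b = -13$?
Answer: $-65 - \frac{70 \sqrt{11}}{11} \approx -86.106$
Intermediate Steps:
$F = 5$ ($F = 5 + 0 = 5$)
$g{\left(t \right)} = \frac{2 t}{11}$ ($g{\left(t \right)} = \frac{t + t}{5 + 6} = \frac{2 t}{11}$)
$d = - \frac{14 \sqrt{11}}{11}$ ($d = - 2 \sqrt{5 + \frac{2}{11} \left(-3\right)} = - 2 \sqrt{5 - \frac{6}{11}} = - 2 \sqrt{\frac{49}{11}} = - 2 \frac{7 \sqrt{11}}{11} = - \frac{14 \sqrt{11}}{11} \approx -4.2212$)
$p \left(d + b\right) = 5 \left(- \frac{14 \sqrt{11}}{11} - 13\right) = 5 \left(-13 - \frac{14 \sqrt{11}}{11}\right) = -65 - \frac{70 \sqrt{11}}{11}$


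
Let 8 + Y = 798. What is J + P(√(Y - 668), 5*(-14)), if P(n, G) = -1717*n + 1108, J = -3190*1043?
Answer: -3326062 - 1717*√122 ≈ -3.3450e+6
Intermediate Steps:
Y = 790 (Y = -8 + 798 = 790)
J = -3327170
P(n, G) = 1108 - 1717*n
J + P(√(Y - 668), 5*(-14)) = -3327170 + (1108 - 1717*√(790 - 668)) = -3327170 + (1108 - 1717*√122) = -3326062 - 1717*√122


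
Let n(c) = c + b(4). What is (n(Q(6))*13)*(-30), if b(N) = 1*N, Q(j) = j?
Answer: -3900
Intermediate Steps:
b(N) = N
n(c) = 4 + c (n(c) = c + 4 = 4 + c)
(n(Q(6))*13)*(-30) = ((4 + 6)*13)*(-30) = (10*13)*(-30) = 130*(-30) = -3900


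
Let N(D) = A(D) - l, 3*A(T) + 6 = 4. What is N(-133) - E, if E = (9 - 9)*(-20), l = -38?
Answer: 112/3 ≈ 37.333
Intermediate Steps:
A(T) = -2/3 (A(T) = -2 + (1/3)*4 = -2 + 4/3 = -2/3)
E = 0 (E = 0*(-20) = 0)
N(D) = 112/3 (N(D) = -2/3 - 1*(-38) = -2/3 + 38 = 112/3)
N(-133) - E = 112/3 - 1*0 = 112/3 + 0 = 112/3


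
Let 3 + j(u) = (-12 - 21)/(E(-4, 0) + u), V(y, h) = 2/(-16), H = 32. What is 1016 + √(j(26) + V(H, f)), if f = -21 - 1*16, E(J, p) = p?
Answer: 1016 + I*√11882/52 ≈ 1016.0 + 2.0962*I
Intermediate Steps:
f = -37 (f = -21 - 16 = -37)
V(y, h) = -⅛ (V(y, h) = 2*(-1/16) = -⅛)
j(u) = -3 - 33/u (j(u) = -3 + (-12 - 21)/(0 + u) = -3 - 33/u)
1016 + √(j(26) + V(H, f)) = 1016 + √((-3 - 33/26) - ⅛) = 1016 + √(-111/26 - ⅛) = 1016 + √(-457/104) = 1016 + I*√11882/52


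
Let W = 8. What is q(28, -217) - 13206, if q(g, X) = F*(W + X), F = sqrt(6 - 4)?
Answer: -13206 - 209*sqrt(2) ≈ -13502.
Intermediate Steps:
F = sqrt(2) ≈ 1.4142
q(g, X) = sqrt(2)*(8 + X)
q(28, -217) - 13206 = sqrt(2)*(8 - 217) - 13206 = sqrt(2)*(-209) - 13206 = -209*sqrt(2) - 13206 = -13206 - 209*sqrt(2)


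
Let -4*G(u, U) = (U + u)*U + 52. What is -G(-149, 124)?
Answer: -762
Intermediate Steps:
G(u, U) = -13 - U*(U + u)/4 (G(u, U) = -((U + u)*U + 52)/4 = -(U*(U + u) + 52)/4 = -(52 + U*(U + u))/4 = -13 - U*(U + u)/4)
-G(-149, 124) = -(-13 - 1/4*124**2 - 1/4*124*(-149)) = -(-13 - 1/4*15376 + 4619) = -(-13 - 3844 + 4619) = -1*762 = -762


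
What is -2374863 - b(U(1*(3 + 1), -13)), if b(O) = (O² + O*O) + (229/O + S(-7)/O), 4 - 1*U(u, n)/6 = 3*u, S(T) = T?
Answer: -19035731/8 ≈ -2.3795e+6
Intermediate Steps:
U(u, n) = 24 - 18*u
b(O) = 2*O² + 222/O (b(O) = (O² + O*O) + (229/O - 7/O) = (O² + O²) + 222/O = 2*O² + 222/O)
-2374863 - b(U(1*(3 + 1), -13)) = -2374863 - 2*(111 + (24 - 18*(3 + 1))³)/(24 - 18*(3 + 1)) = -2374863 - 2*(111 + (24 - 18*4)³)/(24 - 18*4) = -2374863 - 2*(111 + (24 - 72)³)/(24 - 72) = -2374863 - 2*(111 + (-48)³)/(-48) = -2374863 - 2*(-1)*(111 - 110592)/48 = -2374863 - 2*(-1)*(-110481)/48 = -2374863 - 1*36827/8 = -2374863 - 36827/8 = -19035731/8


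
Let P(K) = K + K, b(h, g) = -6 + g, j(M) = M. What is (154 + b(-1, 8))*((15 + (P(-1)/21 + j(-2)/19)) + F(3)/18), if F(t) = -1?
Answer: 917722/399 ≈ 2300.1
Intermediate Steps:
P(K) = 2*K
(154 + b(-1, 8))*((15 + (P(-1)/21 + j(-2)/19)) + F(3)/18) = (154 + (-6 + 8))*((15 + ((2*(-1))/21 - 2/19)) - 1/18) = (154 + 2)*((15 + (-2*1/21 - 2*1/19)) - 1*1/18) = 156*((15 + (-2/21 - 2/19)) - 1/18) = 156*((15 - 80/399) - 1/18) = 156*(5905/399 - 1/18) = 156*(35297/2394) = 917722/399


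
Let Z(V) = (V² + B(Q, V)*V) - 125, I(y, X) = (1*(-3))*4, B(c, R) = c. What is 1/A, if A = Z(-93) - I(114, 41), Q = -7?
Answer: 1/9187 ≈ 0.00010885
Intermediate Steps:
I(y, X) = -12 (I(y, X) = -3*4 = -12)
Z(V) = -125 + V² - 7*V (Z(V) = (V² - 7*V) - 125 = -125 + V² - 7*V)
A = 9187 (A = (-125 + (-93)² - 7*(-93)) - 1*(-12) = (-125 + 8649 + 651) + 12 = 9175 + 12 = 9187)
1/A = 1/9187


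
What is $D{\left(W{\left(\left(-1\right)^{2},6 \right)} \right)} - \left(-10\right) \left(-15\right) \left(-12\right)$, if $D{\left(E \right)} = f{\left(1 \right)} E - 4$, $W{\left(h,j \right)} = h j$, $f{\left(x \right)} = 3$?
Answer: $1814$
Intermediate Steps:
$D{\left(E \right)} = -4 + 3 E$ ($D{\left(E \right)} = 3 E - 4 = -4 + 3 E$)
$D{\left(W{\left(\left(-1\right)^{2},6 \right)} \right)} - \left(-10\right) \left(-15\right) \left(-12\right) = \left(-4 + 3 \left(-1\right)^{2} \cdot 6\right) - \left(-10\right) \left(-15\right) \left(-12\right) = \left(-4 + 3 \cdot 1 \cdot 6\right) - 150 \left(-12\right) = \left(-4 + 3 \cdot 6\right) - -1800 = \left(-4 + 18\right) + 1800 = 14 + 1800 = 1814$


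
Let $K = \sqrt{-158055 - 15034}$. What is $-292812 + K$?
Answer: $-292812 + i \sqrt{173089} \approx -2.9281 \cdot 10^{5} + 416.04 i$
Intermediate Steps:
$K = i \sqrt{173089}$ ($K = \sqrt{-173089} = i \sqrt{173089} \approx 416.04 i$)
$-292812 + K = -292812 + i \sqrt{173089}$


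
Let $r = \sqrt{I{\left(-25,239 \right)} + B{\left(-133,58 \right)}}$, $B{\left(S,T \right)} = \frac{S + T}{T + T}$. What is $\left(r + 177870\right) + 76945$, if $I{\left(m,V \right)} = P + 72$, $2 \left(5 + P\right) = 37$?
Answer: $254815 + \frac{\sqrt{285447}}{58} \approx 2.5482 \cdot 10^{5}$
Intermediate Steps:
$P = \frac{27}{2}$ ($P = -5 + \frac{1}{2} \cdot 37 = -5 + \frac{37}{2} = \frac{27}{2} \approx 13.5$)
$B{\left(S,T \right)} = \frac{S + T}{2 T}$
$I{\left(m,V \right)} = \frac{171}{2}$ ($I{\left(m,V \right)} = \frac{27}{2} + 72 = \frac{171}{2}$)
$r = \frac{\sqrt{285447}}{58}$ ($r = \sqrt{\frac{171}{2} + \frac{-133 + 58}{2 \cdot 58}} = \sqrt{\frac{171}{2} + \frac{1}{2} \cdot \frac{1}{58} \left(-75\right)} = \sqrt{\frac{171}{2} - \frac{75}{116}} = \sqrt{\frac{9843}{116}} = \frac{\sqrt{285447}}{58} \approx 9.2116$)
$\left(r + 177870\right) + 76945 = \left(\frac{\sqrt{285447}}{58} + 177870\right) + 76945 = \left(177870 + \frac{\sqrt{285447}}{58}\right) + 76945 = 254815 + \frac{\sqrt{285447}}{58}$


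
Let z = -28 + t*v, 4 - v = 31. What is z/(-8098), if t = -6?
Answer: -67/4049 ≈ -0.016547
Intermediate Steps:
v = -27 (v = 4 - 1*31 = 4 - 31 = -27)
z = 134 (z = -28 - 6*(-27) = -28 + 162 = 134)
z/(-8098) = 134/(-8098) = 134*(-1/8098) = -67/4049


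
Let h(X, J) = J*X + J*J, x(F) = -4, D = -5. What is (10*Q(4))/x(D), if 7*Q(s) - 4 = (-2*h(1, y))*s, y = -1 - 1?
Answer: 30/7 ≈ 4.2857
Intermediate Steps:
y = -2
h(X, J) = J² + J*X (h(X, J) = J*X + J² = J² + J*X)
Q(s) = 4/7 - 4*s/7 (Q(s) = 4/7 + ((-(-4)*(-2 + 1))*s)/7 = 4/7 + ((-(-4)*(-1))*s)/7 = 4/7 + ((-2*2)*s)/7 = 4/7 + (-4*s)/7 = 4/7 - 4*s/7)
(10*Q(4))/x(D) = (10*(4/7 - 4/7*4))/(-4) = (10*(4/7 - 16/7))*(-¼) = (10*(-12/7))*(-¼) = -120/7*(-¼) = 30/7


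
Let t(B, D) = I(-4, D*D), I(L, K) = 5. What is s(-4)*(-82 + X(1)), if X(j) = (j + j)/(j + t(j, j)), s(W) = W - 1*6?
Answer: 2450/3 ≈ 816.67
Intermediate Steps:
t(B, D) = 5
s(W) = -6 + W (s(W) = W - 6 = -6 + W)
X(j) = 2*j/(5 + j) (X(j) = (j + j)/(j + 5) = (2*j)/(5 + j) = 2*j/(5 + j))
s(-4)*(-82 + X(1)) = (-6 - 4)*(-82 + 2*1/(5 + 1)) = -10*(-82 + 2*1/6) = -10*(-82 + 2*1*(⅙)) = -10*(-82 + ⅓) = -10*(-245/3) = 2450/3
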